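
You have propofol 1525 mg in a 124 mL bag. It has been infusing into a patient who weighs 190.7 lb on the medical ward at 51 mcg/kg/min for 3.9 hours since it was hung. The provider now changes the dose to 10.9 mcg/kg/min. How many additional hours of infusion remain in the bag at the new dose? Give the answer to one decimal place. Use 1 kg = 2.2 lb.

8.7 hours

Initial rate:
Weight = 190.7 lb ÷ 2.2 lb/kg = 86.68182 kg
Dose = 51 mcg/kg/min × 86.68182 kg = 4420.773 mcg/min
4420.773 mcg/min × 60 min/hr = 265246.4 mcg/hr
Concentration = 1525 mg ÷ 124 mL = 12.29839 mg/mL = 12298.39 mcg/mL
Rate = 265246.4 mcg/hr ÷ 12298.39 mcg/mL = 21.56757 mL/hr
Volume infused so far = 21.56757 mL/hr × 3.9 hr = 84.11354 mL
Volume remaining = 124 − 84.11354 = 39.88646 mL
New rate:
Dose = 10.9 mcg/kg/min × 86.68182 kg = 944.8318 mcg/min
944.8318 mcg/min × 60 min/hr = 56689.91 mcg/hr
Rate = 56689.91 mcg/hr ÷ 12298.39 mcg/mL = 4.60954 mL/hr
Time remaining = 39.88646 mL ÷ 4.60954 mL/hr = 8.653025 hr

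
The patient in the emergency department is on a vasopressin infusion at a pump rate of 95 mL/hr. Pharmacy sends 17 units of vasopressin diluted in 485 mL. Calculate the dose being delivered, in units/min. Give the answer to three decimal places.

0.055 units/min

Concentration = 17 units ÷ 485 mL = 0.03505155 units/mL
Drug rate = 95 mL/hr × 0.03505155 units/mL = 3.329897 units/hr
3.329897 units/hr ÷ 60 min/hr = 0.05549828 units/min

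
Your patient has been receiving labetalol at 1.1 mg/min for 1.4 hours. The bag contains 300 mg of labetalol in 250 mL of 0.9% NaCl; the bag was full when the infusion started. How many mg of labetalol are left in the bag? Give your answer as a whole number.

208 mg

1.1 mg/min × 60 min/hr = 66 mg/hr
Concentration = 300 mg ÷ 250 mL = 1.2 mg/mL
Rate = 66 mg/hr ÷ 1.2 mg/mL = 55 mL/hr
Volume infused = 55 mL/hr × 1.4 hr = 77 mL
Volume remaining = 250 − 77 = 173 mL
Drug remaining = 173 mL × 1.2 mg/mL = 207.6 mg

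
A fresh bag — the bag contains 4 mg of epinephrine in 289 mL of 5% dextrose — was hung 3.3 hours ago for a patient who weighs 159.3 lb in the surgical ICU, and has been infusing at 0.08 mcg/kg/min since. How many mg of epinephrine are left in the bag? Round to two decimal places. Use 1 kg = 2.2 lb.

Weight = 159.3 lb ÷ 2.2 lb/kg = 72.40909 kg
Dose = 0.08 mcg/kg/min × 72.40909 kg = 5.792727 mcg/min
5.792727 mcg/min × 60 min/hr = 347.5636 mcg/hr
Concentration = 4 mg ÷ 289 mL = 0.01384083 mg/mL = 13.84083 mcg/mL
Rate = 347.5636 mcg/hr ÷ 13.84083 mcg/mL = 25.11147 mL/hr
Volume infused = 25.11147 mL/hr × 3.3 hr = 82.86786 mL
Volume remaining = 289 − 82.86786 = 206.1321 mL
Drug remaining = 206.1321 mL × 13.84083 mcg/mL = 2853.04 mcg = 2.85304 mg

2.85 mg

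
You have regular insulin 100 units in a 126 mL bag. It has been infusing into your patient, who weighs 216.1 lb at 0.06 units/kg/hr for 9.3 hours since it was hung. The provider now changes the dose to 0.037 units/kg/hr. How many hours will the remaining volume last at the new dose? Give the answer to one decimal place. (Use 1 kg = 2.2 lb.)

12.4 hours

Initial rate:
Weight = 216.1 lb ÷ 2.2 lb/kg = 98.22727 kg
Dose = 0.06 units/kg/hr × 98.22727 kg = 5.893636 units/hr
Concentration = 100 units ÷ 126 mL = 0.7936508 units/mL
Rate = 5.893636 units/hr ÷ 0.7936508 units/mL = 7.425982 mL/hr
Volume infused so far = 7.425982 mL/hr × 9.3 hr = 69.06163 mL
Volume remaining = 126 − 69.06163 = 56.93837 mL
New rate:
Dose = 0.037 units/kg/hr × 98.22727 kg = 3.634409 units/hr
Rate = 3.634409 units/hr ÷ 0.7936508 units/mL = 4.579355 mL/hr
Time remaining = 56.93837 mL ÷ 4.579355 mL/hr = 12.43371 hr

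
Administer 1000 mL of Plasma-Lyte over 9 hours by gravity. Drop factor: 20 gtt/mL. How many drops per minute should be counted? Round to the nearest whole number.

1000 mL ÷ (9 hr × 60 = 540 min) = 1.851852 mL/min
1.851852 mL/min × 20 gtt/mL = 37.03704 gtt/min

37 gtt/min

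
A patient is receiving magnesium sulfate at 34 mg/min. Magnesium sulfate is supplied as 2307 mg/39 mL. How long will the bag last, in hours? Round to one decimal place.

1.1 hours

34 mg/min × 60 min/hr = 2040 mg/hr
Concentration = 2307 mg ÷ 39 mL = 59.15385 mg/mL
Rate = 2040 mg/hr ÷ 59.15385 mg/mL = 34.48635 mL/hr
Duration = 39 mL ÷ 34.48635 mL/hr = 1.130882 hr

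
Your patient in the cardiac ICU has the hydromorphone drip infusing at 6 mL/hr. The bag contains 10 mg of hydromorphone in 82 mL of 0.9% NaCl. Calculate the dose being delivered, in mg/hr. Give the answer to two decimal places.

Concentration = 10 mg ÷ 82 mL = 0.1219512 mg/mL
Drug rate = 6 mL/hr × 0.1219512 mg/mL = 0.7317073 mg/hr

0.73 mg/hr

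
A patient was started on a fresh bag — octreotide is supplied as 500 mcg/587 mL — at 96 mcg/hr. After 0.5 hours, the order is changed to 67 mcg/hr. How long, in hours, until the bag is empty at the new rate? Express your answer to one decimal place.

Initial rate:
Concentration = 500 mcg ÷ 587 mL = 0.8517888 mcg/mL
Rate = 96 mcg/hr ÷ 0.8517888 mcg/mL = 112.704 mL/hr
Volume infused so far = 112.704 mL/hr × 0.5 hr = 56.352 mL
Volume remaining = 587 − 56.352 = 530.648 mL
New rate:
Rate = 67 mcg/hr ÷ 0.8517888 mcg/mL = 78.658 mL/hr
Time remaining = 530.648 mL ÷ 78.658 mL/hr = 6.746269 hr

6.7 hours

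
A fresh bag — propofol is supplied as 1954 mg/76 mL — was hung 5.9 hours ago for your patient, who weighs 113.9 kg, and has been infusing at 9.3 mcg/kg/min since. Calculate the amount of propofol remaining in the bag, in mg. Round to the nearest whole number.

1579 mg

Dose = 9.3 mcg/kg/min × 113.9 kg = 1059.27 mcg/min
1059.27 mcg/min × 60 min/hr = 63556.2 mcg/hr
Concentration = 1954 mg ÷ 76 mL = 25.71053 mg/mL = 25710.53 mcg/mL
Rate = 63556.2 mcg/hr ÷ 25710.53 mcg/mL = 2.471991 mL/hr
Volume infused = 2.471991 mL/hr × 5.9 hr = 14.58475 mL
Volume remaining = 76 − 14.58475 = 61.41525 mL
Drug remaining = 61.41525 mL × 25710.53 mcg/mL = 1579018 mcg = 1579.018 mg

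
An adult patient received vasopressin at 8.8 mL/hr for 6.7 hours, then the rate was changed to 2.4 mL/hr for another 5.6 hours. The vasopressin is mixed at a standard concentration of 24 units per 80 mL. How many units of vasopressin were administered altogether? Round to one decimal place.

Concentration = 24 units ÷ 80 mL = 0.3 units/mL
Stage 1: 8.8 mL/hr × 6.7 hr = 58.96 mL → 58.96 mL × 0.3 units/mL = 17.688 units
Stage 2: 2.4 mL/hr × 5.6 hr = 13.44 mL → 13.44 mL × 0.3 units/mL = 4.032 units
Total = 17.688 + 4.032 = 21.72 units

21.7 units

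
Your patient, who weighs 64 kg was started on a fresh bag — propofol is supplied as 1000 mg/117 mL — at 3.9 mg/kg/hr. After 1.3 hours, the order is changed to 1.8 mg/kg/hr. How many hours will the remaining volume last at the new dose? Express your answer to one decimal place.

Initial rate:
Dose = 3.9 mg/kg/hr × 64 kg = 249.6 mg/hr
Concentration = 1000 mg ÷ 117 mL = 8.547009 mg/mL
Rate = 249.6 mg/hr ÷ 8.547009 mg/mL = 29.2032 mL/hr
Volume infused so far = 29.2032 mL/hr × 1.3 hr = 37.96416 mL
Volume remaining = 117 − 37.96416 = 79.03584 mL
New rate:
Dose = 1.8 mg/kg/hr × 64 kg = 115.2 mg/hr
Rate = 115.2 mg/hr ÷ 8.547009 mg/mL = 13.4784 mL/hr
Time remaining = 79.03584 mL ÷ 13.4784 mL/hr = 5.863889 hr

5.9 hours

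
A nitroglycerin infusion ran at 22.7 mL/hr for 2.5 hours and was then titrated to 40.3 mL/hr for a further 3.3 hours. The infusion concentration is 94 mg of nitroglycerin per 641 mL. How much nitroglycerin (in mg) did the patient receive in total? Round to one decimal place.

27.8 mg

Concentration = 94 mg ÷ 641 mL = 0.1466459 mg/mL
Stage 1: 22.7 mL/hr × 2.5 hr = 56.75 mL → 56.75 mL × 0.1466459 mg/mL = 8.322153 mg
Stage 2: 40.3 mL/hr × 3.3 hr = 132.99 mL → 132.99 mL × 0.1466459 mg/mL = 19.50243 mg
Total = 8.322153 + 19.50243 = 27.82459 mg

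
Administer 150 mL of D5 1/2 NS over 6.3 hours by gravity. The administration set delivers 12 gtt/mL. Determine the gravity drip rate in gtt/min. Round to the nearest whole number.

5 gtt/min

150 mL ÷ (6.3 hr × 60 = 378 min) = 0.3968254 mL/min
0.3968254 mL/min × 12 gtt/mL = 4.761905 gtt/min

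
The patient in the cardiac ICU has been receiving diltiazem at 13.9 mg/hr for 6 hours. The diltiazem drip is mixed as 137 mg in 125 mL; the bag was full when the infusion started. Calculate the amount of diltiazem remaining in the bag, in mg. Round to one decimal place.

Concentration = 137 mg ÷ 125 mL = 1.096 mg/mL
Rate = 13.9 mg/hr ÷ 1.096 mg/mL = 12.68248 mL/hr
Volume infused = 12.68248 mL/hr × 6 hr = 76.09489 mL
Volume remaining = 125 − 76.09489 = 48.90511 mL
Drug remaining = 48.90511 mL × 1.096 mg/mL = 53.6 mg

53.6 mg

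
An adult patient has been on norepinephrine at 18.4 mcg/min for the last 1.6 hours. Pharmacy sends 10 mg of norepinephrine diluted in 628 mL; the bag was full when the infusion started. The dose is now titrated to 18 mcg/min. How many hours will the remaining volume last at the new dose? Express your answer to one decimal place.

Initial rate:
18.4 mcg/min × 60 min/hr = 1104 mcg/hr
Concentration = 10 mg ÷ 628 mL = 0.01592357 mg/mL = 15.92357 mcg/mL
Rate = 1104 mcg/hr ÷ 15.92357 mcg/mL = 69.3312 mL/hr
Volume infused so far = 69.3312 mL/hr × 1.6 hr = 110.9299 mL
Volume remaining = 628 − 110.9299 = 517.0701 mL
New rate:
18 mcg/min × 60 min/hr = 1080 mcg/hr
Rate = 1080 mcg/hr ÷ 15.92357 mcg/mL = 67.824 mL/hr
Time remaining = 517.0701 mL ÷ 67.824 mL/hr = 7.623704 hr

7.6 hours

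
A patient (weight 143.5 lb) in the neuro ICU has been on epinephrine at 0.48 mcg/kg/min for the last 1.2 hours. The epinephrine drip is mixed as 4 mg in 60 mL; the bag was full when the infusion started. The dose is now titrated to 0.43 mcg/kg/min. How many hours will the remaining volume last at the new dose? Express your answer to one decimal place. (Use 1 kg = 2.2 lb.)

1.0 hours

Initial rate:
Weight = 143.5 lb ÷ 2.2 lb/kg = 65.22727 kg
Dose = 0.48 mcg/kg/min × 65.22727 kg = 31.30909 mcg/min
31.30909 mcg/min × 60 min/hr = 1878.545 mcg/hr
Concentration = 4 mg ÷ 60 mL = 0.06666667 mg/mL = 66.66667 mcg/mL
Rate = 1878.545 mcg/hr ÷ 66.66667 mcg/mL = 28.17818 mL/hr
Volume infused so far = 28.17818 mL/hr × 1.2 hr = 33.81382 mL
Volume remaining = 60 − 33.81382 = 26.18618 mL
New rate:
Dose = 0.43 mcg/kg/min × 65.22727 kg = 28.04773 mcg/min
28.04773 mcg/min × 60 min/hr = 1682.864 mcg/hr
Rate = 1682.864 mcg/hr ÷ 66.66667 mcg/mL = 25.24295 mL/hr
Time remaining = 26.18618 mL ÷ 25.24295 mL/hr = 1.037366 hr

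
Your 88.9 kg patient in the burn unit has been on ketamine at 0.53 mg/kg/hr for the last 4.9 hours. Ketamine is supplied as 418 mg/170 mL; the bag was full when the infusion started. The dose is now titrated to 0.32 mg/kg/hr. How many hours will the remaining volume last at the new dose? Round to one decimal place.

Initial rate:
Dose = 0.53 mg/kg/hr × 88.9 kg = 47.117 mg/hr
Concentration = 418 mg ÷ 170 mL = 2.458824 mg/mL
Rate = 47.117 mg/hr ÷ 2.458824 mg/mL = 19.16242 mL/hr
Volume infused so far = 19.16242 mL/hr × 4.9 hr = 93.89584 mL
Volume remaining = 170 − 93.89584 = 76.10416 mL
New rate:
Dose = 0.32 mg/kg/hr × 88.9 kg = 28.448 mg/hr
Rate = 28.448 mg/hr ÷ 2.458824 mg/mL = 11.56976 mL/hr
Time remaining = 76.10416 mL ÷ 11.56976 mL/hr = 6.577851 hr

6.6 hours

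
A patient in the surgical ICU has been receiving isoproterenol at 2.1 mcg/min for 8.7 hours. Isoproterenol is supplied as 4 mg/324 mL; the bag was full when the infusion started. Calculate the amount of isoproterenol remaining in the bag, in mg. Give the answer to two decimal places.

2.90 mg

2.1 mcg/min × 60 min/hr = 126 mcg/hr
Concentration = 4 mg ÷ 324 mL = 0.01234568 mg/mL = 12.34568 mcg/mL
Rate = 126 mcg/hr ÷ 12.34568 mcg/mL = 10.206 mL/hr
Volume infused = 10.206 mL/hr × 8.7 hr = 88.7922 mL
Volume remaining = 324 − 88.7922 = 235.2078 mL
Drug remaining = 235.2078 mL × 12.34568 mcg/mL = 2903.8 mcg = 2.9038 mg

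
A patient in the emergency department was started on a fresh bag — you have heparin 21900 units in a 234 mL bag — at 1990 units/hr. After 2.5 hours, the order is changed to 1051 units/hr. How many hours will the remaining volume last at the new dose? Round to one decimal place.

16.1 hours

Initial rate:
Concentration = 21900 units ÷ 234 mL = 93.58974 units/mL
Rate = 1990 units/hr ÷ 93.58974 units/mL = 21.26301 mL/hr
Volume infused so far = 21.26301 mL/hr × 2.5 hr = 53.15753 mL
Volume remaining = 234 − 53.15753 = 180.8425 mL
New rate:
Rate = 1051 units/hr ÷ 93.58974 units/mL = 11.22986 mL/hr
Time remaining = 180.8425 mL ÷ 11.22986 mL/hr = 16.10371 hr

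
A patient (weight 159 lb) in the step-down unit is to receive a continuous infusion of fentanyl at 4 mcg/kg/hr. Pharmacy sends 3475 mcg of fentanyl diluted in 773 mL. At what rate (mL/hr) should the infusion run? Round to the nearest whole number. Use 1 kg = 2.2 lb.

Weight = 159 lb ÷ 2.2 lb/kg = 72.27273 kg
Dose = 4 mcg/kg/hr × 72.27273 kg = 289.0909 mcg/hr
Concentration = 3475 mcg ÷ 773 mL = 4.495472 mcg/mL
Rate = 289.0909 mcg/hr ÷ 4.495472 mcg/mL = 64.30713 mL/hr

64 mL/hr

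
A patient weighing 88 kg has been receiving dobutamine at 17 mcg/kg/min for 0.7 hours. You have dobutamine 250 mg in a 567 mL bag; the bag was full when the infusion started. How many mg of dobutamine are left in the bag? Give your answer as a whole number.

187 mg

Dose = 17 mcg/kg/min × 88 kg = 1496 mcg/min
1496 mcg/min × 60 min/hr = 89760 mcg/hr
Concentration = 250 mg ÷ 567 mL = 0.4409171 mg/mL = 440.9171 mcg/mL
Rate = 89760 mcg/hr ÷ 440.9171 mcg/mL = 203.5757 mL/hr
Volume infused = 203.5757 mL/hr × 0.7 hr = 142.503 mL
Volume remaining = 567 − 142.503 = 424.497 mL
Drug remaining = 424.497 mL × 440.9171 mcg/mL = 187168 mcg = 187.168 mg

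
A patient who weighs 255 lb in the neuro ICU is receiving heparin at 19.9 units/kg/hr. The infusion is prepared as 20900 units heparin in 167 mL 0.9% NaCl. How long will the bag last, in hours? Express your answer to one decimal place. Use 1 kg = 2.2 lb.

9.1 hours

Weight = 255 lb ÷ 2.2 lb/kg = 115.9091 kg
Dose = 19.9 units/kg/hr × 115.9091 kg = 2306.591 units/hr
Concentration = 20900 units ÷ 167 mL = 125.1497 units/mL
Rate = 2306.591 units/hr ÷ 125.1497 units/mL = 18.43065 mL/hr
Duration = 167 mL ÷ 18.43065 mL/hr = 9.060991 hr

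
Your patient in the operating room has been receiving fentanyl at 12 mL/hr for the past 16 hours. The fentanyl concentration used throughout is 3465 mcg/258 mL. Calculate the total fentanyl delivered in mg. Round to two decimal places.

2.58 mg

Concentration = 3465 mcg ÷ 258 mL = 13.43023 mcg/mL
Drug rate = 12 mL/hr × 13.43023 mcg/mL = 161.1628 mcg/hr
Total = 161.1628 mcg/hr × 16 hr = 2578.605 mcg = 2.578605 mg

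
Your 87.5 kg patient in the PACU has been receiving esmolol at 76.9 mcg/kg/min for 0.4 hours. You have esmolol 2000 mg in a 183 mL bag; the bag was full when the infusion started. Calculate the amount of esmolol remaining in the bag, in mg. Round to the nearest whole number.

1839 mg

Dose = 76.9 mcg/kg/min × 87.5 kg = 6728.75 mcg/min
6728.75 mcg/min × 60 min/hr = 403725 mcg/hr
Concentration = 2000 mg ÷ 183 mL = 10.92896 mg/mL = 10928.96 mcg/mL
Rate = 403725 mcg/hr ÷ 10928.96 mcg/mL = 36.94084 mL/hr
Volume infused = 36.94084 mL/hr × 0.4 hr = 14.77634 mL
Volume remaining = 183 − 14.77634 = 168.2237 mL
Drug remaining = 168.2237 mL × 10928.96 mcg/mL = 1838510 mcg = 1838.51 mg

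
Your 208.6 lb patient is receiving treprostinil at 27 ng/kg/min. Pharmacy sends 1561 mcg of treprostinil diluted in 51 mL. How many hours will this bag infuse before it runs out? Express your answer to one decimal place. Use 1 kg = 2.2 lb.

Weight = 208.6 lb ÷ 2.2 lb/kg = 94.81818 kg
Dose = 27 ng/kg/min × 94.81818 kg = 2560.091 ng/min
2560.091 ng/min × 60 min/hr = 153605.5 ng/hr
Concentration = 1561 mcg ÷ 51 mL = 30.60784 mcg/mL = 30607.84 ng/mL
Rate = 153605.5 ng/hr ÷ 30607.84 ng/mL = 5.0185 mL/hr
Duration = 51 mL ÷ 5.0185 mL/hr = 10.1624 hr

10.2 hours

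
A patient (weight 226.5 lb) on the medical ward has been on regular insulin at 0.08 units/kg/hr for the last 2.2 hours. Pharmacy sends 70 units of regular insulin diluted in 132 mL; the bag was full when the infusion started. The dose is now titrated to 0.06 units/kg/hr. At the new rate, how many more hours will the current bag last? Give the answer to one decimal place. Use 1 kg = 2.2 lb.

8.4 hours

Initial rate:
Weight = 226.5 lb ÷ 2.2 lb/kg = 102.9545 kg
Dose = 0.08 units/kg/hr × 102.9545 kg = 8.236364 units/hr
Concentration = 70 units ÷ 132 mL = 0.530303 units/mL
Rate = 8.236364 units/hr ÷ 0.530303 units/mL = 15.53143 mL/hr
Volume infused so far = 15.53143 mL/hr × 2.2 hr = 34.16914 mL
Volume remaining = 132 − 34.16914 = 97.83086 mL
New rate:
Dose = 0.06 units/kg/hr × 102.9545 kg = 6.177273 units/hr
Rate = 6.177273 units/hr ÷ 0.530303 units/mL = 11.64857 mL/hr
Time remaining = 97.83086 mL ÷ 11.64857 mL/hr = 8.398528 hr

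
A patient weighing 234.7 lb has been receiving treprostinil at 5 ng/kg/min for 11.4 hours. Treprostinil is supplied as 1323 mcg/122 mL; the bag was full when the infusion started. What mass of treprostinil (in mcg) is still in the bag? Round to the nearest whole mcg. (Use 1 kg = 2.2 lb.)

Weight = 234.7 lb ÷ 2.2 lb/kg = 106.6818 kg
Dose = 5 ng/kg/min × 106.6818 kg = 533.4091 ng/min
533.4091 ng/min × 60 min/hr = 32004.55 ng/hr
Concentration = 1323 mcg ÷ 122 mL = 10.84426 mcg/mL = 10844.26 ng/mL
Rate = 32004.55 ng/hr ÷ 10844.26 ng/mL = 2.951288 mL/hr
Volume infused = 2.951288 mL/hr × 11.4 hr = 33.64469 mL
Volume remaining = 122 − 33.64469 = 88.35531 mL
Drug remaining = 88.35531 mL × 10844.26 ng/mL = 958148.2 ng = 958.1482 mcg

958 mcg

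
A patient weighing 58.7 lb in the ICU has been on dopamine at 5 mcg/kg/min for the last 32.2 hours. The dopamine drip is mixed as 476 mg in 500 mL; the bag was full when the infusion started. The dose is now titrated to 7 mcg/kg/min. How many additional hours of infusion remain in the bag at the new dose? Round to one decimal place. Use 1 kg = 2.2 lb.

19.5 hours

Initial rate:
Weight = 58.7 lb ÷ 2.2 lb/kg = 26.68182 kg
Dose = 5 mcg/kg/min × 26.68182 kg = 133.4091 mcg/min
133.4091 mcg/min × 60 min/hr = 8004.545 mcg/hr
Concentration = 476 mg ÷ 500 mL = 0.952 mg/mL = 952 mcg/mL
Rate = 8004.545 mcg/hr ÷ 952 mcg/mL = 8.408136 mL/hr
Volume infused so far = 8.408136 mL/hr × 32.2 hr = 270.742 mL
Volume remaining = 500 − 270.742 = 229.258 mL
New rate:
Dose = 7 mcg/kg/min × 26.68182 kg = 186.7727 mcg/min
186.7727 mcg/min × 60 min/hr = 11206.36 mcg/hr
Rate = 11206.36 mcg/hr ÷ 952 mcg/mL = 11.77139 mL/hr
Time remaining = 229.258 mL ÷ 11.77139 mL/hr = 19.47587 hr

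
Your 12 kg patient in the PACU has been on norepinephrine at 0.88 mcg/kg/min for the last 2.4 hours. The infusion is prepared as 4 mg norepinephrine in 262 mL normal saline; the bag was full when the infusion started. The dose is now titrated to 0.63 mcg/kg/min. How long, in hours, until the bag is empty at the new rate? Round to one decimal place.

Initial rate:
Dose = 0.88 mcg/kg/min × 12 kg = 10.56 mcg/min
10.56 mcg/min × 60 min/hr = 633.6 mcg/hr
Concentration = 4 mg ÷ 262 mL = 0.01526718 mg/mL = 15.26718 mcg/mL
Rate = 633.6 mcg/hr ÷ 15.26718 mcg/mL = 41.5008 mL/hr
Volume infused so far = 41.5008 mL/hr × 2.4 hr = 99.60192 mL
Volume remaining = 262 − 99.60192 = 162.3981 mL
New rate:
Dose = 0.63 mcg/kg/min × 12 kg = 7.56 mcg/min
7.56 mcg/min × 60 min/hr = 453.6 mcg/hr
Rate = 453.6 mcg/hr ÷ 15.26718 mcg/mL = 29.7108 mL/hr
Time remaining = 162.3981 mL ÷ 29.7108 mL/hr = 5.465961 hr

5.5 hours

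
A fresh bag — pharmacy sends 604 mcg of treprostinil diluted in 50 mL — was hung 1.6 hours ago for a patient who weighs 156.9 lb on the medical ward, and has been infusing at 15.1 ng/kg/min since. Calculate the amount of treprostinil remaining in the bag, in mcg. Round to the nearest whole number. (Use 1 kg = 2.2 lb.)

501 mcg

Weight = 156.9 lb ÷ 2.2 lb/kg = 71.31818 kg
Dose = 15.1 ng/kg/min × 71.31818 kg = 1076.905 ng/min
1076.905 ng/min × 60 min/hr = 64614.27 ng/hr
Concentration = 604 mcg ÷ 50 mL = 12.08 mcg/mL = 12080 ng/mL
Rate = 64614.27 ng/hr ÷ 12080 ng/mL = 5.348864 mL/hr
Volume infused = 5.348864 mL/hr × 1.6 hr = 8.558182 mL
Volume remaining = 50 − 8.558182 = 41.44182 mL
Drug remaining = 41.44182 mL × 12080 ng/mL = 500617.2 ng = 500.6172 mcg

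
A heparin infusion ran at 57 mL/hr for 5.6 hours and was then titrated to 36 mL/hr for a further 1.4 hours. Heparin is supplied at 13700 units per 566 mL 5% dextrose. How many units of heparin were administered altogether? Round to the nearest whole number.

Concentration = 13700 units ÷ 566 mL = 24.20495 units/mL
Stage 1: 57 mL/hr × 5.6 hr = 319.2 mL → 319.2 mL × 24.20495 units/mL = 7726.219 units
Stage 2: 36 mL/hr × 1.4 hr = 50.4 mL → 50.4 mL × 24.20495 units/mL = 1219.929 units
Total = 7726.219 + 1219.929 = 8946.148 units

8946 units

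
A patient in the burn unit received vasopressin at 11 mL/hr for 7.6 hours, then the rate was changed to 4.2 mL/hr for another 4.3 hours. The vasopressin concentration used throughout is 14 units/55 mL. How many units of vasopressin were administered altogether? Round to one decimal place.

Concentration = 14 units ÷ 55 mL = 0.2545455 units/mL
Stage 1: 11 mL/hr × 7.6 hr = 83.6 mL → 83.6 mL × 0.2545455 units/mL = 21.28 units
Stage 2: 4.2 mL/hr × 4.3 hr = 18.06 mL → 18.06 mL × 0.2545455 units/mL = 4.597091 units
Total = 21.28 + 4.597091 = 25.87709 units

25.9 units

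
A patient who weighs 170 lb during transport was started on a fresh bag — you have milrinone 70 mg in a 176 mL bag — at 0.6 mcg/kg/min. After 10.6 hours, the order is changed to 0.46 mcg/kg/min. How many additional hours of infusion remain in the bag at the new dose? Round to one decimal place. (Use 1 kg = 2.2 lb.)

Initial rate:
Weight = 170 lb ÷ 2.2 lb/kg = 77.27273 kg
Dose = 0.6 mcg/kg/min × 77.27273 kg = 46.36364 mcg/min
46.36364 mcg/min × 60 min/hr = 2781.818 mcg/hr
Concentration = 70 mg ÷ 176 mL = 0.3977273 mg/mL = 397.7273 mcg/mL
Rate = 2781.818 mcg/hr ÷ 397.7273 mcg/mL = 6.994286 mL/hr
Volume infused so far = 6.994286 mL/hr × 10.6 hr = 74.13943 mL
Volume remaining = 176 − 74.13943 = 101.8606 mL
New rate:
Dose = 0.46 mcg/kg/min × 77.27273 kg = 35.54545 mcg/min
35.54545 mcg/min × 60 min/hr = 2132.727 mcg/hr
Rate = 2132.727 mcg/hr ÷ 397.7273 mcg/mL = 5.362286 mL/hr
Time remaining = 101.8606 mL ÷ 5.362286 mL/hr = 18.99574 hr

19.0 hours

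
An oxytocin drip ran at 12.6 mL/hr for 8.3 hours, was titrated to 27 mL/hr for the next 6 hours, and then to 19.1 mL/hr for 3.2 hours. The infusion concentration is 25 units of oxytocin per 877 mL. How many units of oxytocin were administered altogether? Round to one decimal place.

9.3 units

Concentration = 25 units ÷ 877 mL = 0.02850627 units/mL
Stage 1: 12.6 mL/hr × 8.3 hr = 104.58 mL → 104.58 mL × 0.02850627 units/mL = 2.981186 units
Stage 2: 27 mL/hr × 6 hr = 162 mL → 162 mL × 0.02850627 units/mL = 4.618016 units
Stage 3: 19.1 mL/hr × 3.2 hr = 61.12 mL → 61.12 mL × 0.02850627 units/mL = 1.742303 units
Total = 2.981186 + 4.618016 + 1.742303 = 9.341505 units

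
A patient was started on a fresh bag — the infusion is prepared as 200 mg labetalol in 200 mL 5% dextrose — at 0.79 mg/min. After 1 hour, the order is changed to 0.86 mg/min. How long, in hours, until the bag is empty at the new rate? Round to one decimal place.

Initial rate:
0.79 mg/min × 60 min/hr = 47.4 mg/hr
Concentration = 200 mg ÷ 200 mL = 1 mg/mL
Rate = 47.4 mg/hr ÷ 1 mg/mL = 47.4 mL/hr
Volume infused so far = 47.4 mL/hr × 1 hr = 47.4 mL
Volume remaining = 200 − 47.4 = 152.6 mL
New rate:
0.86 mg/min × 60 min/hr = 51.6 mg/hr
Rate = 51.6 mg/hr ÷ 1 mg/mL = 51.6 mL/hr
Time remaining = 152.6 mL ÷ 51.6 mL/hr = 2.957364 hr

3.0 hours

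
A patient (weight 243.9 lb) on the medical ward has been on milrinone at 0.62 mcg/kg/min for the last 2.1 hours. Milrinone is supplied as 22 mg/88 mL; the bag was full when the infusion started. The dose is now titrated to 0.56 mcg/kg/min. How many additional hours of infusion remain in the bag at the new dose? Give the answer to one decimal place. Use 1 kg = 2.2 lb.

3.6 hours

Initial rate:
Weight = 243.9 lb ÷ 2.2 lb/kg = 110.8636 kg
Dose = 0.62 mcg/kg/min × 110.8636 kg = 68.73545 mcg/min
68.73545 mcg/min × 60 min/hr = 4124.127 mcg/hr
Concentration = 22 mg ÷ 88 mL = 0.25 mg/mL = 250 mcg/mL
Rate = 4124.127 mcg/hr ÷ 250 mcg/mL = 16.49651 mL/hr
Volume infused so far = 16.49651 mL/hr × 2.1 hr = 34.64267 mL
Volume remaining = 88 − 34.64267 = 53.35733 mL
New rate:
Dose = 0.56 mcg/kg/min × 110.8636 kg = 62.08364 mcg/min
62.08364 mcg/min × 60 min/hr = 3725.018 mcg/hr
Rate = 3725.018 mcg/hr ÷ 250 mcg/mL = 14.90007 mL/hr
Time remaining = 53.35733 mL ÷ 14.90007 mL/hr = 3.581011 hr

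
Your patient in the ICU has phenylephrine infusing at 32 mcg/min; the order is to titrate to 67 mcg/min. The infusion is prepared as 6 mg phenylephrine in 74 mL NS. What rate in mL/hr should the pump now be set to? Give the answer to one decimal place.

49.6 mL/hr

67 mcg/min × 60 min/hr = 4020 mcg/hr
Concentration = 6 mg ÷ 74 mL = 0.08108108 mg/mL = 81.08108 mcg/mL
Rate = 4020 mcg/hr ÷ 81.08108 mcg/mL = 49.58 mL/hr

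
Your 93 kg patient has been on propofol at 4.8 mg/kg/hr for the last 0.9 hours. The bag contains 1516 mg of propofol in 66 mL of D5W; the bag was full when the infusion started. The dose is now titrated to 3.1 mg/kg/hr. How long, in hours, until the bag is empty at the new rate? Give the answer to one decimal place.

3.9 hours

Initial rate:
Dose = 4.8 mg/kg/hr × 93 kg = 446.4 mg/hr
Concentration = 1516 mg ÷ 66 mL = 22.9697 mg/mL
Rate = 446.4 mg/hr ÷ 22.9697 mg/mL = 19.4343 mL/hr
Volume infused so far = 19.4343 mL/hr × 0.9 hr = 17.49087 mL
Volume remaining = 66 − 17.49087 = 48.50913 mL
New rate:
Dose = 3.1 mg/kg/hr × 93 kg = 288.3 mg/hr
Rate = 288.3 mg/hr ÷ 22.9697 mg/mL = 12.55132 mL/hr
Time remaining = 48.50913 mL ÷ 12.55132 mL/hr = 3.864863 hr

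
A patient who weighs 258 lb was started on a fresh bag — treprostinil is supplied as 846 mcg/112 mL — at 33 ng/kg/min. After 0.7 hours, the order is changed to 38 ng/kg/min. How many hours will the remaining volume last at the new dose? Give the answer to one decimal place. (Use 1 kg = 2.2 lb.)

Initial rate:
Weight = 258 lb ÷ 2.2 lb/kg = 117.2727 kg
Dose = 33 ng/kg/min × 117.2727 kg = 3870 ng/min
3870 ng/min × 60 min/hr = 232200 ng/hr
Concentration = 846 mcg ÷ 112 mL = 7.553571 mcg/mL = 7553.571 ng/mL
Rate = 232200 ng/hr ÷ 7553.571 ng/mL = 30.74043 mL/hr
Volume infused so far = 30.74043 mL/hr × 0.7 hr = 21.5183 mL
Volume remaining = 112 − 21.5183 = 90.4817 mL
New rate:
Dose = 38 ng/kg/min × 117.2727 kg = 4456.364 ng/min
4456.364 ng/min × 60 min/hr = 267381.8 ng/hr
Rate = 267381.8 ng/hr ÷ 7553.571 ng/mL = 35.39807 mL/hr
Time remaining = 90.4817 mL ÷ 35.39807 mL/hr = 2.55612 hr

2.6 hours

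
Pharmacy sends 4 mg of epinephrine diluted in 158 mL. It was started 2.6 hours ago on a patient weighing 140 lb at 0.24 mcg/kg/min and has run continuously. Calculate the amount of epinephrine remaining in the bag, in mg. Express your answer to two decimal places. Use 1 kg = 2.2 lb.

Weight = 140 lb ÷ 2.2 lb/kg = 63.63636 kg
Dose = 0.24 mcg/kg/min × 63.63636 kg = 15.27273 mcg/min
15.27273 mcg/min × 60 min/hr = 916.3636 mcg/hr
Concentration = 4 mg ÷ 158 mL = 0.02531646 mg/mL = 25.31646 mcg/mL
Rate = 916.3636 mcg/hr ÷ 25.31646 mcg/mL = 36.19636 mL/hr
Volume infused = 36.19636 mL/hr × 2.6 hr = 94.11055 mL
Volume remaining = 158 − 94.11055 = 63.88945 mL
Drug remaining = 63.88945 mL × 25.31646 mcg/mL = 1617.455 mcg = 1.617455 mg

1.62 mg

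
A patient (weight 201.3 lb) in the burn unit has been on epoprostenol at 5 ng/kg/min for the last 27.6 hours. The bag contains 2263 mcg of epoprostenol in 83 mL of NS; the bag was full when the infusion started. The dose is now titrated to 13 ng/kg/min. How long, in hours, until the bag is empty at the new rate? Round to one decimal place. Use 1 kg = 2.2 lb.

Initial rate:
Weight = 201.3 lb ÷ 2.2 lb/kg = 91.5 kg
Dose = 5 ng/kg/min × 91.5 kg = 457.5 ng/min
457.5 ng/min × 60 min/hr = 27450 ng/hr
Concentration = 2263 mcg ÷ 83 mL = 27.26506 mcg/mL = 27265.06 ng/mL
Rate = 27450 ng/hr ÷ 27265.06 ng/mL = 1.006783 mL/hr
Volume infused so far = 1.006783 mL/hr × 27.6 hr = 27.78721 mL
Volume remaining = 83 − 27.78721 = 55.21279 mL
New rate:
Dose = 13 ng/kg/min × 91.5 kg = 1189.5 ng/min
1189.5 ng/min × 60 min/hr = 71370 ng/hr
Rate = 71370 ng/hr ÷ 27265.06 ng/mL = 2.617636 mL/hr
Time remaining = 55.21279 mL ÷ 2.617636 mL/hr = 21.09262 hr

21.1 hours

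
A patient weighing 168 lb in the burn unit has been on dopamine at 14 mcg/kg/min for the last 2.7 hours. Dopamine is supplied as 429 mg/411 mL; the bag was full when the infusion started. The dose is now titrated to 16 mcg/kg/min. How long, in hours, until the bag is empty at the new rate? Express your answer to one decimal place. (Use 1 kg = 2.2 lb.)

Initial rate:
Weight = 168 lb ÷ 2.2 lb/kg = 76.36364 kg
Dose = 14 mcg/kg/min × 76.36364 kg = 1069.091 mcg/min
1069.091 mcg/min × 60 min/hr = 64145.45 mcg/hr
Concentration = 429 mg ÷ 411 mL = 1.043796 mg/mL = 1043.796 mcg/mL
Rate = 64145.45 mcg/hr ÷ 1043.796 mcg/mL = 61.45404 mL/hr
Volume infused so far = 61.45404 mL/hr × 2.7 hr = 165.9259 mL
Volume remaining = 411 − 165.9259 = 245.0741 mL
New rate:
Dose = 16 mcg/kg/min × 76.36364 kg = 1221.818 mcg/min
1221.818 mcg/min × 60 min/hr = 73309.09 mcg/hr
Rate = 73309.09 mcg/hr ÷ 1043.796 mcg/mL = 70.23318 mL/hr
Time remaining = 245.0741 mL ÷ 70.23318 mL/hr = 3.489435 hr

3.5 hours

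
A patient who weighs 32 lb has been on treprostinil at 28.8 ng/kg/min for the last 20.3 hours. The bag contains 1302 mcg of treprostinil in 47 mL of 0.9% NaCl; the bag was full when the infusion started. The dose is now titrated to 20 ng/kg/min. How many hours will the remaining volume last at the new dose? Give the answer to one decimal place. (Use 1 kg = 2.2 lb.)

45.4 hours

Initial rate:
Weight = 32 lb ÷ 2.2 lb/kg = 14.54545 kg
Dose = 28.8 ng/kg/min × 14.54545 kg = 418.9091 ng/min
418.9091 ng/min × 60 min/hr = 25134.55 ng/hr
Concentration = 1302 mcg ÷ 47 mL = 27.70213 mcg/mL = 27702.13 ng/mL
Rate = 25134.55 ng/hr ÷ 27702.13 ng/mL = 0.9073146 mL/hr
Volume infused so far = 0.9073146 mL/hr × 20.3 hr = 18.41849 mL
Volume remaining = 47 − 18.41849 = 28.58151 mL
New rate:
Dose = 20 ng/kg/min × 14.54545 kg = 290.9091 ng/min
290.9091 ng/min × 60 min/hr = 17454.55 ng/hr
Rate = 17454.55 ng/hr ÷ 27702.13 ng/mL = 0.6300796 mL/hr
Time remaining = 28.58151 mL ÷ 0.6300796 mL/hr = 45.36175 hr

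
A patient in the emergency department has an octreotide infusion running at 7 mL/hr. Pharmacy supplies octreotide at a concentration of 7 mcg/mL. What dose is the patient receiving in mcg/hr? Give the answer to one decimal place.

Drug rate = 7 mL/hr × 7 mcg/mL = 49 mcg/hr

49.0 mcg/hr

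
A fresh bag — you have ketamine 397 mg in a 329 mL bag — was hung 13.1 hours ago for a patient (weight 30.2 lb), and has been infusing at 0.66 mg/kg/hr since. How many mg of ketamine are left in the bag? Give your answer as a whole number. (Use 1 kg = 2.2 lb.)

278 mg

Weight = 30.2 lb ÷ 2.2 lb/kg = 13.72727 kg
Dose = 0.66 mg/kg/hr × 13.72727 kg = 9.06 mg/hr
Concentration = 397 mg ÷ 329 mL = 1.206687 mg/mL
Rate = 9.06 mg/hr ÷ 1.206687 mg/mL = 7.508161 mL/hr
Volume infused = 7.508161 mL/hr × 13.1 hr = 98.35691 mL
Volume remaining = 329 − 98.35691 = 230.6431 mL
Drug remaining = 230.6431 mL × 1.206687 mg/mL = 278.314 mg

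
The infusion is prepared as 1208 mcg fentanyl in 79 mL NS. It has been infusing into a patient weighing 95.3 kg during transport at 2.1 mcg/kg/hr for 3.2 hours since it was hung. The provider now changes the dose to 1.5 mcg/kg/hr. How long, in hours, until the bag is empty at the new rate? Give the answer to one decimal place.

4.0 hours

Initial rate:
Dose = 2.1 mcg/kg/hr × 95.3 kg = 200.13 mcg/hr
Concentration = 1208 mcg ÷ 79 mL = 15.29114 mcg/mL
Rate = 200.13 mcg/hr ÷ 15.29114 mcg/mL = 13.08797 mL/hr
Volume infused so far = 13.08797 mL/hr × 3.2 hr = 41.88151 mL
Volume remaining = 79 − 41.88151 = 37.11849 mL
New rate:
Dose = 1.5 mcg/kg/hr × 95.3 kg = 142.95 mcg/hr
Rate = 142.95 mcg/hr ÷ 15.29114 mcg/mL = 9.348551 mL/hr
Time remaining = 37.11849 mL ÷ 9.348551 mL/hr = 3.970507 hr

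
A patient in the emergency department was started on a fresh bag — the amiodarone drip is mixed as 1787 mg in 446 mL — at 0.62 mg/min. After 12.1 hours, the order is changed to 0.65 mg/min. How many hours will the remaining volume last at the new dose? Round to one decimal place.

Initial rate:
0.62 mg/min × 60 min/hr = 37.2 mg/hr
Concentration = 1787 mg ÷ 446 mL = 4.006726 mg/mL
Rate = 37.2 mg/hr ÷ 4.006726 mg/mL = 9.284387 mL/hr
Volume infused so far = 9.284387 mL/hr × 12.1 hr = 112.3411 mL
Volume remaining = 446 − 112.3411 = 333.6589 mL
New rate:
0.65 mg/min × 60 min/hr = 39 mg/hr
Rate = 39 mg/hr ÷ 4.006726 mg/mL = 9.733632 mL/hr
Time remaining = 333.6589 mL ÷ 9.733632 mL/hr = 34.27897 hr

34.3 hours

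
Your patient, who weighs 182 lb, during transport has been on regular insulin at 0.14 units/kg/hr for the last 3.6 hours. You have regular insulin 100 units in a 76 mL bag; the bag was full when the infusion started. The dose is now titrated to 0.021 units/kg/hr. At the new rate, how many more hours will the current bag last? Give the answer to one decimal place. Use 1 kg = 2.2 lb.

Initial rate:
Weight = 182 lb ÷ 2.2 lb/kg = 82.72727 kg
Dose = 0.14 units/kg/hr × 82.72727 kg = 11.58182 units/hr
Concentration = 100 units ÷ 76 mL = 1.315789 units/mL
Rate = 11.58182 units/hr ÷ 1.315789 units/mL = 8.802182 mL/hr
Volume infused so far = 8.802182 mL/hr × 3.6 hr = 31.68785 mL
Volume remaining = 76 − 31.68785 = 44.31215 mL
New rate:
Dose = 0.021 units/kg/hr × 82.72727 kg = 1.737273 units/hr
Rate = 1.737273 units/hr ÷ 1.315789 units/mL = 1.320327 mL/hr
Time remaining = 44.31215 mL ÷ 1.320327 mL/hr = 33.56149 hr

33.6 hours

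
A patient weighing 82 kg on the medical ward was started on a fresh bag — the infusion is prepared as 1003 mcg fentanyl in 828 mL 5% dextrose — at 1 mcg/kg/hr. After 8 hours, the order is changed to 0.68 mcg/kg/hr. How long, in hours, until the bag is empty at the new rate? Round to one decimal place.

Initial rate:
Dose = 1 mcg/kg/hr × 82 kg = 82 mcg/hr
Concentration = 1003 mcg ÷ 828 mL = 1.211353 mcg/mL
Rate = 82 mcg/hr ÷ 1.211353 mcg/mL = 67.69292 mL/hr
Volume infused so far = 67.69292 mL/hr × 8 hr = 541.5434 mL
Volume remaining = 828 − 541.5434 = 286.4566 mL
New rate:
Dose = 0.68 mcg/kg/hr × 82 kg = 55.76 mcg/hr
Rate = 55.76 mcg/hr ÷ 1.211353 mcg/mL = 46.03119 mL/hr
Time remaining = 286.4566 mL ÷ 46.03119 mL/hr = 6.223099 hr

6.2 hours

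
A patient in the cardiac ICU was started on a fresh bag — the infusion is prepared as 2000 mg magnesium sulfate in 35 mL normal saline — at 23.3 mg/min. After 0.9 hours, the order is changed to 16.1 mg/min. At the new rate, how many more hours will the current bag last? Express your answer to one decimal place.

Initial rate:
23.3 mg/min × 60 min/hr = 1398 mg/hr
Concentration = 2000 mg ÷ 35 mL = 57.14286 mg/mL
Rate = 1398 mg/hr ÷ 57.14286 mg/mL = 24.465 mL/hr
Volume infused so far = 24.465 mL/hr × 0.9 hr = 22.0185 mL
Volume remaining = 35 − 22.0185 = 12.9815 mL
New rate:
16.1 mg/min × 60 min/hr = 966 mg/hr
Rate = 966 mg/hr ÷ 57.14286 mg/mL = 16.905 mL/hr
Time remaining = 12.9815 mL ÷ 16.905 mL/hr = 0.7679089 hr

0.8 hours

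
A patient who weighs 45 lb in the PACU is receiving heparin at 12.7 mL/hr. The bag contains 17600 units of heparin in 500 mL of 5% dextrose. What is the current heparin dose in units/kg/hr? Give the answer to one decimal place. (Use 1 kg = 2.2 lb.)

Weight = 45 lb ÷ 2.2 lb/kg = 20.45455 kg
Concentration = 17600 units ÷ 500 mL = 35.2 units/mL
Drug rate = 12.7 mL/hr × 35.2 units/mL = 447.04 units/hr
447.04 units/hr ÷ 20.45455 kg = 21.85529 units/kg/hr

21.9 units/kg/hr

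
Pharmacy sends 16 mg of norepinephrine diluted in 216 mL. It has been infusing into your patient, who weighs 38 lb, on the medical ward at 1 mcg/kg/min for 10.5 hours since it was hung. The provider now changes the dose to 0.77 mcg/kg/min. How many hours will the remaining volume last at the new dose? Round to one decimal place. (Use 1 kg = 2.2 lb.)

Initial rate:
Weight = 38 lb ÷ 2.2 lb/kg = 17.27273 kg
Dose = 1 mcg/kg/min × 17.27273 kg = 17.27273 mcg/min
17.27273 mcg/min × 60 min/hr = 1036.364 mcg/hr
Concentration = 16 mg ÷ 216 mL = 0.07407407 mg/mL = 74.07407 mcg/mL
Rate = 1036.364 mcg/hr ÷ 74.07407 mcg/mL = 13.99091 mL/hr
Volume infused so far = 13.99091 mL/hr × 10.5 hr = 146.9045 mL
Volume remaining = 216 − 146.9045 = 69.09545 mL
New rate:
Dose = 0.77 mcg/kg/min × 17.27273 kg = 13.3 mcg/min
13.3 mcg/min × 60 min/hr = 798 mcg/hr
Rate = 798 mcg/hr ÷ 74.07407 mcg/mL = 10.773 mL/hr
Time remaining = 69.09545 mL ÷ 10.773 mL/hr = 6.413762 hr

6.4 hours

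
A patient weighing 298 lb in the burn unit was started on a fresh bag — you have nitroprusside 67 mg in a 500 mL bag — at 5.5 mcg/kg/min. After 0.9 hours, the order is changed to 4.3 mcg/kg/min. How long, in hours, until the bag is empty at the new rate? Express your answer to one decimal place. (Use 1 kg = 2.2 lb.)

Initial rate:
Weight = 298 lb ÷ 2.2 lb/kg = 135.4545 kg
Dose = 5.5 mcg/kg/min × 135.4545 kg = 745 mcg/min
745 mcg/min × 60 min/hr = 44700 mcg/hr
Concentration = 67 mg ÷ 500 mL = 0.134 mg/mL = 134 mcg/mL
Rate = 44700 mcg/hr ÷ 134 mcg/mL = 333.5821 mL/hr
Volume infused so far = 333.5821 mL/hr × 0.9 hr = 300.2239 mL
Volume remaining = 500 − 300.2239 = 199.7761 mL
New rate:
Dose = 4.3 mcg/kg/min × 135.4545 kg = 582.4545 mcg/min
582.4545 mcg/min × 60 min/hr = 34947.27 mcg/hr
Rate = 34947.27 mcg/hr ÷ 134 mcg/mL = 260.8005 mL/hr
Time remaining = 199.7761 mL ÷ 260.8005 mL/hr = 0.7660111 hr

0.8 hours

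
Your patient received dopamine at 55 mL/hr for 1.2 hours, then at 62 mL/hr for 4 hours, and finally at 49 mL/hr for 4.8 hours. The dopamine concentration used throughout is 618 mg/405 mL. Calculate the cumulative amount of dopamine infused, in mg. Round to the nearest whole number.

838 mg

Concentration = 618 mg ÷ 405 mL = 1.525926 mg/mL
Stage 1: 55 mL/hr × 1.2 hr = 66 mL → 66 mL × 1.525926 mg/mL = 100.7111 mg
Stage 2: 62 mL/hr × 4 hr = 248 mL → 248 mL × 1.525926 mg/mL = 378.4296 mg
Stage 3: 49 mL/hr × 4.8 hr = 235.2 mL → 235.2 mL × 1.525926 mg/mL = 358.8978 mg
Total = 100.7111 + 378.4296 + 358.8978 = 838.0385 mg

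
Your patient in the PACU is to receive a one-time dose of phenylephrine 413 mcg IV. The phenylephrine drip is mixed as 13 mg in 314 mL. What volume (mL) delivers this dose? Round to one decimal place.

Concentration = 13 mg ÷ 314 mL = 0.04140127 mg/mL = 41.40127 mcg/mL
Volume = 413 mcg ÷ 41.40127 mcg/mL = 9.975538 mL

10.0 mL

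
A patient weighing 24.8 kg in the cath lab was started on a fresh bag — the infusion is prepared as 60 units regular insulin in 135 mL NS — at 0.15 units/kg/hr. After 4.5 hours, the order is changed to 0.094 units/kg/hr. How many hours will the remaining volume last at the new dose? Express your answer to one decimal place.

18.6 hours

Initial rate:
Dose = 0.15 units/kg/hr × 24.8 kg = 3.72 units/hr
Concentration = 60 units ÷ 135 mL = 0.4444444 units/mL
Rate = 3.72 units/hr ÷ 0.4444444 units/mL = 8.37 mL/hr
Volume infused so far = 8.37 mL/hr × 4.5 hr = 37.665 mL
Volume remaining = 135 − 37.665 = 97.335 mL
New rate:
Dose = 0.094 units/kg/hr × 24.8 kg = 2.3312 units/hr
Rate = 2.3312 units/hr ÷ 0.4444444 units/mL = 5.2452 mL/hr
Time remaining = 97.335 mL ÷ 5.2452 mL/hr = 18.55697 hr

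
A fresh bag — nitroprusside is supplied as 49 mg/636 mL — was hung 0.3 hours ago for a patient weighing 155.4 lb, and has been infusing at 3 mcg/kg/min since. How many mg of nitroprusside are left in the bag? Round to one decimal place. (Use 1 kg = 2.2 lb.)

Weight = 155.4 lb ÷ 2.2 lb/kg = 70.63636 kg
Dose = 3 mcg/kg/min × 70.63636 kg = 211.9091 mcg/min
211.9091 mcg/min × 60 min/hr = 12714.55 mcg/hr
Concentration = 49 mg ÷ 636 mL = 0.07704403 mg/mL = 77.04403 mcg/mL
Rate = 12714.55 mcg/hr ÷ 77.04403 mcg/mL = 165.0296 mL/hr
Volume infused = 165.0296 mL/hr × 0.3 hr = 49.50888 mL
Volume remaining = 636 − 49.50888 = 586.4911 mL
Drug remaining = 586.4911 mL × 77.04403 mcg/mL = 45185.64 mcg = 45.18564 mg

45.2 mg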